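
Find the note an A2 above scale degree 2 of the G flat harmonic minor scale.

B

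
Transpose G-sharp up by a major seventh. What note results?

F##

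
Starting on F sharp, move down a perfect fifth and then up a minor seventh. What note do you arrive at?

A perfect fifth down from F# is B (letter B, 7 semitones down).
A minor seventh up from B is A (letter A, 10 semitones up).

A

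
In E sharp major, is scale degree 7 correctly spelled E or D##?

Each scale degree takes a distinct letter name. Degree 7 of a scale on E must use the letter D.
D## and E are enharmonically the same pitch, but only D## uses the letter D, so it is the correct spelling here.

D##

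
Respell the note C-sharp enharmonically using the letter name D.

Db

C# is pitch class 1. The letter D alone is pitch class 2.
To reach pitch class 1 from D requires an offset of -1 semitone, i.e. flat: Db.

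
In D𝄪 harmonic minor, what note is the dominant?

Degree 5 takes the letter 4 steps above D, which is A.
In harmonic minor, degree 5 sits 7 semitones above the tonic. D## + 7 semitones is pitch class 11, spelled on A as A##.

A##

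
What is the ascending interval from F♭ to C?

augmented fifth

The letter names run F→C, a span of 4 letter steps, so the interval is some kind of fifth.
Fb to C is 8 semitones. A perfect fifth is 7, so 8 makes it augmented.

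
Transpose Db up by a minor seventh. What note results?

A seventh above D lands on the letter C.
A minor seventh spans 10 semitones, so Db moves to pitch class 11. On the letter C that is Cb.

Cb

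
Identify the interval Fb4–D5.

Counting letters F–G–A–B–C–D gives a sixth.
Fb→D = 10 semitones, 1 wider than the major sixth (9), so augmented.

augmented sixth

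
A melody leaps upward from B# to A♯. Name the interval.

Counting letters B–C–D–E–F–G–A gives a seventh.
B#→A# = 10 semitones, 1 narrower than the major seventh (11), so minor.

minor seventh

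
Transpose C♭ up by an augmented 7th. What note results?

B

A seventh above C lands on the letter B.
An augmented seventh spans 12 semitones, so Cb moves to pitch class 11. On the letter B that is B.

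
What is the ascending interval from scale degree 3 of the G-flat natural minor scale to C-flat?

Scale degree 3 of Gb natural minor is Bbb.
Bbb up to Cb: letters B→C make it a second; 2 semitones makes it major.

major second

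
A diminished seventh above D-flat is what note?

D up a major seventh is C#, so the target letter is C.
From Db, a diminished seventh is 9 semitones up: Cbb.

Cbb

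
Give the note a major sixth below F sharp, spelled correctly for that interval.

A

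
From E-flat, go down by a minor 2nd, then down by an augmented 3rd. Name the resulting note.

A minor second down from Eb is D (letter D, 1 semitone down).
An augmented third down from D is Bbb (letter B, 5 semitones down).

Bbb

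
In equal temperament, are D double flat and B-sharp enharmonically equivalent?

Dbb = pitch class 0 and B# = pitch class 0 — the same pitch class, so they are enharmonic equivalents.

Yes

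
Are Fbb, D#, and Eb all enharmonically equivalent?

Fbb is pitch class 3; D# is pitch class 3; Eb is pitch class 3.
All spellings map to pitch class 3, so they are enharmonically equivalent.

Yes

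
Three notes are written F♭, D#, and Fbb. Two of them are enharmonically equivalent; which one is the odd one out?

Fb

In 12-tone equal temperament, enharmonic equivalents share a pitch class. Fb is pitch class 4; D# is pitch class 3; Fbb is pitch class 3.
D# and Fbb share pitch class 3, while Fb is pitch class 4.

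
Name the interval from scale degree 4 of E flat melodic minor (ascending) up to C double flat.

diminished third

Scale degree 4 of Eb melodic minor (ascending) is Ab.
Ab up to Cbb: letters A→C make it a third; 2 semitones makes it diminished.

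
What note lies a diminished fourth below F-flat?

A fourth below F lands on the letter C.
A diminished fourth spans 4 semitones, so Fb moves to pitch class 0. On the letter C that is C.

C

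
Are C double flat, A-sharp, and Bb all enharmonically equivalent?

Cbb is pitch class 10; A# is pitch class 10; Bb is pitch class 10.
All spellings map to pitch class 10, so they are enharmonically equivalent.

Yes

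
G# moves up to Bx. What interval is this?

augmented third

Counting letters G–A–B gives a third.
G#→B## = 5 semitones, 1 wider than the major third (4), so augmented.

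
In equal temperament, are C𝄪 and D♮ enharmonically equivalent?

C## is pitch class 2; D is pitch class 2.
All spellings map to pitch class 2, so they are enharmonically equivalent.

Yes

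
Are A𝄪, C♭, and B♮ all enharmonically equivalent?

Yes

A## = pitch class 11 and Cb = pitch class 11 and B = pitch class 11 — the same pitch class, so they are enharmonic equivalents.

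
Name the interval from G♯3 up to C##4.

The letter names run G→C, a span of 3 letter steps, so the interval is some kind of fourth.
G# to C## is 6 semitones. A perfect fourth is 5, so 6 makes it augmented.

augmented fourth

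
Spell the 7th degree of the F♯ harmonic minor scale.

The F# harmonic minor scale runs F# G# A B C# D E#.
Degree 7 is E#.

E#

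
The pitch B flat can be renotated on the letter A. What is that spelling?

Bb is pitch class 10. The letter A alone is pitch class 9.
To reach pitch class 10 from A requires an offset of +1 semitone, i.e. sharp: A#.

A#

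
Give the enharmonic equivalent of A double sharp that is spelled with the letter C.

A## is pitch class 11. The letter C alone is pitch class 0.
To reach pitch class 11 from C requires an offset of -1 semitone, i.e. flat: Cb.

Cb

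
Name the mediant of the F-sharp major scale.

Degree 3 takes the letter 2 steps above F, which is A.
In major, degree 3 sits 4 semitones above the tonic. F# + 4 semitones is pitch class 10, spelled on A as A#.

A#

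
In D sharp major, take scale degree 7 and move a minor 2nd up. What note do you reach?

D#

Scale degree 7 of D# major is C##.
A minor second (1 semitone) above C## lands on the letter D, giving D#.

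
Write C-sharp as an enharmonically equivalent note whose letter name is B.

Plain B sits 2 semitones below C#, so on the letter B the same pitch needs a double sharp: B##.

B##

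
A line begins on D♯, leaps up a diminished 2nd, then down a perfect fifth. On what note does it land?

Ab

A diminished second up from D# is Eb (letter E, 0 semitones up).
A perfect fifth down from Eb is Ab (letter A, 7 semitones down).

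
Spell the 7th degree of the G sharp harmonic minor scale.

F##

Degree 7 takes the letter 6 steps above G, which is F.
In harmonic minor, degree 7 sits 11 semitones above the tonic. G# + 11 semitones is pitch class 7, spelled on F as F##.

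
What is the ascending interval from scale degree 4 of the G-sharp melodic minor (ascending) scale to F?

diminished fourth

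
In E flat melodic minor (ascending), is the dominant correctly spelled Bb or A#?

Bb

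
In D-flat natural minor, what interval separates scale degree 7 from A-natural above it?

augmented sixth

Scale degree 7 of Db natural minor is Cb.
Cb up to A: letters C→A make it a sixth; 10 semitones makes it augmented.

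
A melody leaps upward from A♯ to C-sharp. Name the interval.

minor third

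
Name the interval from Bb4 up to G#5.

augmented sixth

Counting letters B–C–D–E–F–G gives a sixth.
Bb→G# = 10 semitones, 1 wider than the major sixth (9), so augmented.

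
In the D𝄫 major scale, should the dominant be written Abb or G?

Abb

Each scale degree takes a distinct letter name. Degree 5 of a scale on D must use the letter A.
Abb and G are enharmonically the same pitch, but only Abb uses the letter A, so it is the correct spelling here.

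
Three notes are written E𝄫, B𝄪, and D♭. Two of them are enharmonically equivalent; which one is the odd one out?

Ebb

In 12-tone equal temperament, enharmonic equivalents share a pitch class. Ebb is pitch class 2; B## is pitch class 1; Db is pitch class 1.
B## and Db share pitch class 1, while Ebb is pitch class 2.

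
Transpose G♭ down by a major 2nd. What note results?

Fb

G down a major second is F, so the target letter is F.
From Gb, a major second is 2 semitones down: Fb.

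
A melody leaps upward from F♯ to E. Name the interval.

minor seventh

The letter names run F→E, a span of 6 letter steps, so the interval is some kind of seventh.
F# to E is 10 semitones. A major seventh is 11, so 10 makes it minor.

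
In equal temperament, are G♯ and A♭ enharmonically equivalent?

G# = pitch class 8 and Ab = pitch class 8 — the same pitch class, so they are enharmonic equivalents.

Yes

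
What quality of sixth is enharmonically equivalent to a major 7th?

A major seventh spans 11 semitones.
A sixth spanning 11 semitones is doubly augmented (the major sixth is 9).

doubly augmented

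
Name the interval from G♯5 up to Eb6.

Counting letters G–A–B–C–D–E gives a sixth.
G#→Eb = 7 semitones, 2 narrower than the major sixth (9), so diminished.

diminished sixth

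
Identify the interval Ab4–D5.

The letter names run A→D, a span of 3 letter steps, so the interval is some kind of fourth.
Ab to D is 6 semitones. A perfect fourth is 5, so 6 makes it augmented.

augmented fourth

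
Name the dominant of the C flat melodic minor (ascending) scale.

Gb

Degree 5 takes the letter 4 steps above C, which is G.
In melodic minor (ascending), degree 5 sits 7 semitones above the tonic. Cb + 7 semitones is pitch class 6, spelled on G as Gb.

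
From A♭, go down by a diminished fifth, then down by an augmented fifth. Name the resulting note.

Gb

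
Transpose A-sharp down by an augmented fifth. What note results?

D

A down a perfect fifth is D, so the target letter is D.
From A#, an augmented fifth is 8 semitones down: D.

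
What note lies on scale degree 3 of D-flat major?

Degree 3 takes the letter 2 steps above D, which is F.
In major, degree 3 sits 4 semitones above the tonic. Db + 4 semitones is pitch class 5, spelled on F as F.

F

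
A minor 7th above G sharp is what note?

F#

G up a major seventh is F#, so the target letter is F.
From G#, a minor seventh is 10 semitones up: F#.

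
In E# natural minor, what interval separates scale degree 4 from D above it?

diminished fourth

Scale degree 4 of E# natural minor is A#.
A# up to D: letters A→D make it a fourth; 4 semitones makes it diminished.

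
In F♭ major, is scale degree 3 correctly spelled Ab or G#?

Each scale degree takes a distinct letter name. Degree 3 of a scale on F must use the letter A.
Ab and G# are enharmonically the same pitch, but only Ab uses the letter A, so it is the correct spelling here.

Ab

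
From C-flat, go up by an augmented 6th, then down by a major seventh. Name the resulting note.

Bb

An augmented sixth up from Cb is A (letter A, 10 semitones up).
A major seventh down from A is Bb (letter B, 11 semitones down).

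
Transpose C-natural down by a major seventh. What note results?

A seventh below C lands on the letter D.
A major seventh spans 11 semitones, so C moves to pitch class 1. On the letter D that is Db.

Db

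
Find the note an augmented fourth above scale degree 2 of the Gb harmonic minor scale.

Scale degree 2 of Gb harmonic minor is Ab.
An augmented fourth (6 semitones) above Ab lands on the letter D, giving D.

D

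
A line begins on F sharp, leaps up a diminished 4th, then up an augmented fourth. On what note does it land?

E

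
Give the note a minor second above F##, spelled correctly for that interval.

A second above F lands on the letter G.
A minor second spans 1 semitone, so F## moves to pitch class 8. On the letter G that is G#.

G#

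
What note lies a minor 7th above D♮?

A seventh above D lands on the letter C.
A minor seventh spans 10 semitones, so D moves to pitch class 0. On the letter C that is C.

C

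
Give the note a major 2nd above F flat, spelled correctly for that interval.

Gb

F up a major second is G, so the target letter is G.
From Fb, a major second is 2 semitones up: Gb.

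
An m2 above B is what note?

A second above B lands on the letter C.
A minor second spans 1 semitone, so B moves to pitch class 0. On the letter C that is C.

C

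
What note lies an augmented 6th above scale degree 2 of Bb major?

A#

Scale degree 2 of Bb major is C.
An augmented sixth (10 semitones) above C lands on the letter A, giving A#.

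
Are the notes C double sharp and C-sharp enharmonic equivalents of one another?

No

C## is pitch class 2; C# is pitch class 1.
The pitch classes differ (2 vs. 1), so they are not enharmonic equivalents.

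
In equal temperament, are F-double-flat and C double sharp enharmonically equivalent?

Two spellings are enharmonically equivalent only if they share a pitch class.
Here Fbb → 3, C## → 2; 2 ≠ 3, so they are not.

No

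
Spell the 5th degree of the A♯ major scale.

E#

Degree 5 takes the letter 4 steps above A, which is E.
In major, degree 5 sits 7 semitones above the tonic. A# + 7 semitones is pitch class 5, spelled on E as E#.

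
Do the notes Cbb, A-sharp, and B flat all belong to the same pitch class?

Yes

Cbb is pitch class 10; A# is pitch class 10; Bb is pitch class 10.
All spellings map to pitch class 10, so they are enharmonically equivalent.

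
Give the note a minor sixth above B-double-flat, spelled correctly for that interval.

Gbb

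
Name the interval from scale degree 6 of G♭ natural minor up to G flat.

major third

Scale degree 6 of Gb natural minor is Ebb.
Ebb up to Gb: letters E→G make it a third; 4 semitones makes it major.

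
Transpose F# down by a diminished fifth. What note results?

B#

F down a perfect fifth is Bb, so the target letter is B.
From F#, a diminished fifth is 6 semitones down: B#.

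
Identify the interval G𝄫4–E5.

The letter names run G→E, a span of 5 letter steps, so the interval is some kind of sixth.
Gbb to E is 11 semitones. A major sixth is 9, so 11 makes it doubly augmented.

doubly augmented sixth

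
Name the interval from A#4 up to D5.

diminished fourth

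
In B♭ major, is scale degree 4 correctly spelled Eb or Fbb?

Eb

Each scale degree takes a distinct letter name. Degree 4 of a scale on B must use the letter E.
Eb and Fbb are enharmonically the same pitch, but only Eb uses the letter E, so it is the correct spelling here.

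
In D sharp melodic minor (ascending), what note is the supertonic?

The D# melodic minor (ascending) scale runs D# E# F# G# A# B# C##.
Degree 2 is E#.

E#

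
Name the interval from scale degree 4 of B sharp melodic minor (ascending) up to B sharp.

Scale degree 4 of B# melodic minor (ascending) is E#.
E# up to B#: letters E→B make it a fifth; 7 semitones makes it perfect.

perfect fifth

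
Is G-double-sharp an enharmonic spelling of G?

No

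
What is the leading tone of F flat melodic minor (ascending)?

Eb

Degree 7 takes the letter 6 steps above F, which is E.
In melodic minor (ascending), degree 7 sits 11 semitones above the tonic. Fb + 11 semitones is pitch class 3, spelled on E as Eb.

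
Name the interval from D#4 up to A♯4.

The letter names run D→A, a span of 4 letter steps, so the interval is some kind of fifth.
D# to A# is 7 semitones. A perfect fifth is 7, so 7 makes it perfect.

perfect fifth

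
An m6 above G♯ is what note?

A sixth above G lands on the letter E.
A minor sixth spans 8 semitones, so G# moves to pitch class 4. On the letter E that is E.

E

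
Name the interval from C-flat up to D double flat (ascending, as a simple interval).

minor second

Counting letters C–D gives a second.
Cb→Dbb = 1 semitone, 1 narrower than the major second (2), so minor.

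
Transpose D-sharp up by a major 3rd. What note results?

F##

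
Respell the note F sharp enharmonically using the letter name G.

Gb

Plain G sits 1 semitone above F#, so on the letter G the same pitch needs a flat: Gb.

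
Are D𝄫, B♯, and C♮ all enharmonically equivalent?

Yes

Dbb is pitch class 0; B# is pitch class 0; C is pitch class 0.
All spellings map to pitch class 0, so they are enharmonically equivalent.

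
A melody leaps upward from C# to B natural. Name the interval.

minor seventh

The letter names run C→B, a span of 6 letter steps, so the interval is some kind of seventh.
C# to B is 10 semitones. A major seventh is 11, so 10 makes it minor.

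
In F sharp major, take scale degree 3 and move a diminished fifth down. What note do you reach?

D##

Scale degree 3 of F# major is A#.
A diminished fifth (6 semitones) below A# lands on the letter D, giving D##.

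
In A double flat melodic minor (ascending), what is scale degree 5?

The Abb melodic minor (ascending) scale runs Abb Bbb Cbb Dbb Ebb Fb Gb.
Degree 5 is Ebb.

Ebb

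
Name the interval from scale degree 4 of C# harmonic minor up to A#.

major third

Scale degree 4 of C# harmonic minor is F#.
F# up to A#: letters F→A make it a third; 4 semitones makes it major.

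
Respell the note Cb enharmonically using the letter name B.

B

Cb is pitch class 11. The letter B alone is pitch class 11.
Pitch class 11 on B needs no accidental: B.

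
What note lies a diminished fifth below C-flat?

F

A fifth below C lands on the letter F.
A diminished fifth spans 6 semitones, so Cb moves to pitch class 5. On the letter F that is F.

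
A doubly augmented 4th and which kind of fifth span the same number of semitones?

A doubly augmented fourth spans 7 semitones.
A fifth spanning 7 semitones is perfect (the perfect fifth is 7).

perfect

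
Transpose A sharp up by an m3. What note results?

C#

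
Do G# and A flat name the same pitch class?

Yes

G# is pitch class 8; Ab is pitch class 8.
All spellings map to pitch class 8, so they are enharmonically equivalent.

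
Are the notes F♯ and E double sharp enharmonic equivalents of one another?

Yes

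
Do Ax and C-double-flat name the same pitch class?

No

A## is pitch class 11; Cbb is pitch class 10.
The pitch classes differ (11 vs. 10), so they are not enharmonic equivalents.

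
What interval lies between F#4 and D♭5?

diminished sixth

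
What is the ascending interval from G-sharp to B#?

The letter names run G→B, a span of 2 letter steps, so the interval is some kind of third.
G# to B# is 4 semitones. A major third is 4, so 4 makes it major.

major third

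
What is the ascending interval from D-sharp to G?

Counting letters D–E–F–G gives a fourth.
D#→G = 4 semitones, 1 narrower than the perfect fourth (5), so diminished.

diminished fourth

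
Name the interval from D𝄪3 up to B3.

diminished sixth

Counting letters D–E–F–G–A–B gives a sixth.
D##→B = 7 semitones, 2 narrower than the major sixth (9), so diminished.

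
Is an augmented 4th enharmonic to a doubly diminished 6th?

Yes

An augmented fourth spans 6 semitones; a doubly diminished sixth spans 6.
They are enharmonically equivalent.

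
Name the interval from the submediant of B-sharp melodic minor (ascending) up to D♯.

diminished fifth

The submediant of B# melodic minor (ascending) is G##.
G## up to D#: letters G→D make it a fifth; 6 semitones makes it diminished.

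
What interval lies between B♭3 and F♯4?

augmented fifth

Counting letters B–C–D–E–F gives a fifth.
Bb→F# = 8 semitones, 1 wider than the perfect fifth (7), so augmented.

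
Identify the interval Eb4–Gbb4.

The letter names run E→G, a span of 2 letter steps, so the interval is some kind of third.
Eb to Gbb is 2 semitones. A major third is 4, so 2 makes it diminished.

diminished third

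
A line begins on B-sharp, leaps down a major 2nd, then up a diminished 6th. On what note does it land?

F

A major second down from B# is A# (letter A, 2 semitones down).
A diminished sixth up from A# is F (letter F, 7 semitones up).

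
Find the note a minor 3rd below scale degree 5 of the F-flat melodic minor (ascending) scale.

Ab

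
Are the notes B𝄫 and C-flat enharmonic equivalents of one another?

Bbb is pitch class 9; Cb is pitch class 11.
The pitch classes differ (9 vs. 11), so they are not enharmonic equivalents.

No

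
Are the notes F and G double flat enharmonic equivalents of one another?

Yes

F is pitch class 5; Gbb is pitch class 5.
All spellings map to pitch class 5, so they are enharmonically equivalent.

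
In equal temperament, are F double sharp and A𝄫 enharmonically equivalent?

Yes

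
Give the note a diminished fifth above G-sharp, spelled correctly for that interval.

G up a perfect fifth is D, so the target letter is D.
From G#, a diminished fifth is 6 semitones up: D.

D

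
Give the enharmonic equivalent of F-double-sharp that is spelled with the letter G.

G

F## is pitch class 7. The letter G alone is pitch class 7.
Pitch class 7 on G needs no accidental: G.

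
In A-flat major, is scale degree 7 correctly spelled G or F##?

Each scale degree takes a distinct letter name. Degree 7 of a scale on A must use the letter G.
G and F## are enharmonically the same pitch, but only G uses the letter G, so it is the correct spelling here.

G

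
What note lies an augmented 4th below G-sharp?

A fourth below G lands on the letter D.
An augmented fourth spans 6 semitones, so G# moves to pitch class 2. On the letter D that is D.

D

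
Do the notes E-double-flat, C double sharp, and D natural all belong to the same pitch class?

Yes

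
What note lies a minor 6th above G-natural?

Eb

G up a major sixth is E, so the target letter is E.
From G, a minor sixth is 8 semitones up: Eb.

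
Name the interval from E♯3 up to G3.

The letter names run E→G, a span of 2 letter steps, so the interval is some kind of third.
E# to G is 2 semitones. A major third is 4, so 2 makes it diminished.

diminished third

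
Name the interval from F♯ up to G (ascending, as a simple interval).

Counting letters F–G gives a second.
F#→G = 1 semitone, 1 narrower than the major second (2), so minor.

minor second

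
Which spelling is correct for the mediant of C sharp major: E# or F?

Each scale degree takes a distinct letter name. Degree 3 of a scale on C must use the letter E.
E# and F are enharmonically the same pitch, but only E# uses the letter E, so it is the correct spelling here.

E#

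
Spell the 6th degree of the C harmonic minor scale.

The C harmonic minor scale runs C D Eb F G Ab B.
Degree 6 is Ab.

Ab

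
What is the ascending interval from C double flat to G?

doubly augmented fifth

Counting letters C–D–E–F–G gives a fifth.
Cbb→G = 9 semitones, 2 wider than the perfect fifth (7), so doubly augmented.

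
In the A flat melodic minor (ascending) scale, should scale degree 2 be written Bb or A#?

Bb

Each scale degree takes a distinct letter name. Degree 2 of a scale on A must use the letter B.
Bb and A# are enharmonically the same pitch, but only Bb uses the letter B, so it is the correct spelling here.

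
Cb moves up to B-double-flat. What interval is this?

minor seventh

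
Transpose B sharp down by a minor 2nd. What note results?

A second below B lands on the letter A.
A minor second spans 1 semitone, so B# moves to pitch class 11. On the letter A that is A##.

A##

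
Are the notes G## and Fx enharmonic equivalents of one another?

Two spellings are enharmonically equivalent only if they share a pitch class.
Here G## → 9, F## → 7; 7 ≠ 9, so they are not.

No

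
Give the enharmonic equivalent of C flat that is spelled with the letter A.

Plain A sits 2 semitones below Cb, so on the letter A the same pitch needs a double sharp: A##.

A##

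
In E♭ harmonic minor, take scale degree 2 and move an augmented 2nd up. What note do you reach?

G#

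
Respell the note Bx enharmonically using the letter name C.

B## is pitch class 1. The letter C alone is pitch class 0.
To reach pitch class 1 from C requires an offset of +1 semitone, i.e. sharp: C#.

C#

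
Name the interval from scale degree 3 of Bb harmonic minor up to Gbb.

diminished fourth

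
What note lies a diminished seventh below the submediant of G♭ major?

The submediant of Gb major is Eb.
A diminished seventh (9 semitones) below Eb lands on the letter F, giving F#.

F#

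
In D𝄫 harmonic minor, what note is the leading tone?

Degree 7 takes the letter 6 steps above D, which is C.
In harmonic minor, degree 7 sits 11 semitones above the tonic. Dbb + 11 semitones is pitch class 11, spelled on C as Cb.

Cb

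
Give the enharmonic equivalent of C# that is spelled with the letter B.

Plain B sits 2 semitones below C#, so on the letter B the same pitch needs a double sharp: B##.

B##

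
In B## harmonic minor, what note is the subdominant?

Degree 4 takes the letter 3 steps above B, which is E.
In harmonic minor, degree 4 sits 5 semitones above the tonic. B## + 5 semitones is pitch class 6, spelled on E as E##.

E##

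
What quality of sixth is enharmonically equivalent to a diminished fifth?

doubly diminished

A diminished fifth spans 6 semitones.
A sixth spanning 6 semitones is doubly diminished (the major sixth is 9).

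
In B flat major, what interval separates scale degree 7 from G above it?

Scale degree 7 of Bb major is A.
A up to G: letters A→G make it a seventh; 10 semitones makes it minor.

minor seventh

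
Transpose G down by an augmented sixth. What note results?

A sixth below G lands on the letter B.
An augmented sixth spans 10 semitones, so G moves to pitch class 9. On the letter B that is Bbb.

Bbb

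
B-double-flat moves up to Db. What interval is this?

Counting letters B–C–D gives a third.
Bbb→Db = 4 semitones, exactly the major third.

major third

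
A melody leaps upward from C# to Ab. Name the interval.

diminished sixth

Counting letters C–D–E–F–G–A gives a sixth.
C#→Ab = 7 semitones, 2 narrower than the major sixth (9), so diminished.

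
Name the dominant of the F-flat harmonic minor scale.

Degree 5 takes the letter 4 steps above F, which is C.
In harmonic minor, degree 5 sits 7 semitones above the tonic. Fb + 7 semitones is pitch class 11, spelled on C as Cb.

Cb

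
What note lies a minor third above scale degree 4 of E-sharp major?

Scale degree 4 of E# major is A#.
A minor third (3 semitones) above A# lands on the letter C, giving C#.

C#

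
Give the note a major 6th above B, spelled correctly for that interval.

A sixth above B lands on the letter G.
A major sixth spans 9 semitones, so B moves to pitch class 8. On the letter G that is G#.

G#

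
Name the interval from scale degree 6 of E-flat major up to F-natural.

Scale degree 6 of Eb major is C.
C up to F: letters C→F make it a fourth; 5 semitones makes it perfect.

perfect fourth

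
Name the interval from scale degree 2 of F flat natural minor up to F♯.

Scale degree 2 of Fb natural minor is Gb.
Gb up to F#: letters G→F make it a seventh; 12 semitones makes it augmented.

augmented seventh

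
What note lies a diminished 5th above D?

D up a perfect fifth is A, so the target letter is A.
From D, a diminished fifth is 6 semitones up: Ab.

Ab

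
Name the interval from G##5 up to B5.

diminished third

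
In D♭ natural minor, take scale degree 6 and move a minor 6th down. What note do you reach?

Db

Scale degree 6 of Db natural minor is Bbb.
A minor sixth (8 semitones) below Bbb lands on the letter D, giving Db.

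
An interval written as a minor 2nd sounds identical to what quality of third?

doubly diminished

A minor second spans 1 semitone.
A third spanning 1 semitone is doubly diminished (the major third is 4).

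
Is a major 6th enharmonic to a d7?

Yes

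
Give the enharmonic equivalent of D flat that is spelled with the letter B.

B##

Plain B sits 2 semitones below Db, so on the letter B the same pitch needs a double sharp: B##.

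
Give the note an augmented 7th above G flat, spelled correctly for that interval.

F#

A seventh above G lands on the letter F.
An augmented seventh spans 12 semitones, so Gb moves to pitch class 6. On the letter F that is F#.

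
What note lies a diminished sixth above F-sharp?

Db

A sixth above F lands on the letter D.
A diminished sixth spans 7 semitones, so F# moves to pitch class 1. On the letter D that is Db.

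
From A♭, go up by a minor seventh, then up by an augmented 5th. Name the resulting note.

A minor seventh up from Ab is Gb (letter G, 10 semitones up).
An augmented fifth up from Gb is D (letter D, 8 semitones up).

D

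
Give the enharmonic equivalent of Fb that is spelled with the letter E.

E

Fb is pitch class 4. The letter E alone is pitch class 4.
Pitch class 4 on E needs no accidental: E.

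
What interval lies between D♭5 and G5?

augmented fourth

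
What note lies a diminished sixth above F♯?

A sixth above F lands on the letter D.
A diminished sixth spans 7 semitones, so F# moves to pitch class 1. On the letter D that is Db.

Db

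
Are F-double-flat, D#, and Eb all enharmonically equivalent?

Yes

Fbb = pitch class 3 and D# = pitch class 3 and Eb = pitch class 3 — the same pitch class, so they are enharmonic equivalents.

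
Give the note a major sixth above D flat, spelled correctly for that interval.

D up a major sixth is B, so the target letter is B.
From Db, a major sixth is 9 semitones up: Bb.

Bb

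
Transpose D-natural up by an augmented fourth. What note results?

D up a perfect fourth is G, so the target letter is G.
From D, an augmented fourth is 6 semitones up: G#.

G#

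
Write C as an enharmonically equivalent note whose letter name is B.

C is pitch class 0. The letter B alone is pitch class 11.
To reach pitch class 0 from B requires an offset of +1 semitone, i.e. sharp: B#.

B#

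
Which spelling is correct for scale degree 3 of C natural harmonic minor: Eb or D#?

Eb

Each scale degree takes a distinct letter name. Degree 3 of a scale on C must use the letter E.
Eb and D# are enharmonically the same pitch, but only Eb uses the letter E, so it is the correct spelling here.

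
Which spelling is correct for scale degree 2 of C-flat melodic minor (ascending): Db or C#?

Each scale degree takes a distinct letter name. Degree 2 of a scale on C must use the letter D.
Db and C# are enharmonically the same pitch, but only Db uses the letter D, so it is the correct spelling here.

Db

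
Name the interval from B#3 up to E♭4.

The letter names run B→E, a span of 3 letter steps, so the interval is some kind of fourth.
B# to Eb is 3 semitones. A perfect fourth is 5, so 3 makes it doubly diminished.

doubly diminished fourth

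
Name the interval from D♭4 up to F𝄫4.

Counting letters D–E–F gives a third.
Db→Fbb = 2 semitones, 2 narrower than the major third (4), so diminished.

diminished third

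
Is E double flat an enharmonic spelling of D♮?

Ebb = pitch class 2 and D = pitch class 2 — the same pitch class, so they are enharmonic equivalents.

Yes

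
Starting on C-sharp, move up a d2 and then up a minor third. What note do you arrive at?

Fb

A diminished second up from C# is Db (letter D, 0 semitones up).
A minor third up from Db is Fb (letter F, 3 semitones up).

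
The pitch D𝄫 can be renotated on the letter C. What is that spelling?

C

Dbb is pitch class 0. The letter C alone is pitch class 0.
Pitch class 0 on C needs no accidental: C.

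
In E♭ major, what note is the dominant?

Bb

The Eb major scale runs Eb F G Ab Bb C D.
Degree 5 is Bb.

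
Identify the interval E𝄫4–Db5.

The letter names run E→D, a span of 6 letter steps, so the interval is some kind of seventh.
Ebb to Db is 11 semitones. A major seventh is 11, so 11 makes it major.

major seventh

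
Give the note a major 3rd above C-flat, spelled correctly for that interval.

C up a major third is E, so the target letter is E.
From Cb, a major third is 4 semitones up: Eb.

Eb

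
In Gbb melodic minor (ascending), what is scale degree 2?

Abb

Degree 2 takes the letter 1 step above G, which is A.
In melodic minor (ascending), degree 2 sits 2 semitones above the tonic. Gbb + 2 semitones is pitch class 7, spelled on A as Abb.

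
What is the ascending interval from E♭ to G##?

doubly augmented third

Counting letters E–F–G gives a third.
Eb→G## = 6 semitones, 2 wider than the major third (4), so doubly augmented.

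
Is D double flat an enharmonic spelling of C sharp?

No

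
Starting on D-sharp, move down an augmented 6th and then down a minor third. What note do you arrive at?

D

An augmented sixth down from D# is F (letter F, 10 semitones down).
A minor third down from F is D (letter D, 3 semitones down).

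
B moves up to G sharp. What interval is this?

Counting letters B–C–D–E–F–G gives a sixth.
B→G# = 9 semitones, exactly the major sixth.

major sixth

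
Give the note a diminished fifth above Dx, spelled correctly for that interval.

A#

D up a perfect fifth is A, so the target letter is A.
From D##, a diminished fifth is 6 semitones up: A#.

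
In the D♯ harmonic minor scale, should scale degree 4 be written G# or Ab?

G#

Each scale degree takes a distinct letter name. Degree 4 of a scale on D must use the letter G.
G# and Ab are enharmonically the same pitch, but only G# uses the letter G, so it is the correct spelling here.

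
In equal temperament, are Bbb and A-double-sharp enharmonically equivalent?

No

Two spellings are enharmonically equivalent only if they share a pitch class.
Here Bbb → 9, A## → 11; 9 ≠ 11, so they are not.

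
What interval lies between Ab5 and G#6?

The letter names run A→G, a span of 6 letter steps, so the interval is some kind of seventh.
Ab to G# is 12 semitones. A major seventh is 11, so 12 makes it augmented.

augmented seventh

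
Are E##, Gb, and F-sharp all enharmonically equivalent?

E## = pitch class 6 and Gb = pitch class 6 and F# = pitch class 6 — the same pitch class, so they are enharmonic equivalents.

Yes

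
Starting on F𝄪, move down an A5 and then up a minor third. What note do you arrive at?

D

An augmented fifth down from F## is B (letter B, 8 semitones down).
A minor third up from B is D (letter D, 3 semitones up).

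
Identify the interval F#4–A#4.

Counting letters F–G–A gives a third.
F#→A# = 4 semitones, exactly the major third.

major third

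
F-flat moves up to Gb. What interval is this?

major second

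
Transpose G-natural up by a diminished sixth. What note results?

G up a major sixth is E, so the target letter is E.
From G, a diminished sixth is 7 semitones up: Ebb.

Ebb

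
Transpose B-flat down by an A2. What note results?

A second below B lands on the letter A.
An augmented second spans 3 semitones, so Bb moves to pitch class 7. On the letter A that is Abb.

Abb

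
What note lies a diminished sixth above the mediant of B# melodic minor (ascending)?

The mediant of B# melodic minor (ascending) is D#.
A diminished sixth (7 semitones) above D# lands on the letter B, giving Bb.

Bb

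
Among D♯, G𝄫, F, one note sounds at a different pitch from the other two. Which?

D#

In 12-tone equal temperament, enharmonic equivalents share a pitch class. D# is pitch class 3; Gbb is pitch class 5; F is pitch class 5.
Gbb and F share pitch class 5, while D# is pitch class 3.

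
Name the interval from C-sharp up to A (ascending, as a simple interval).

minor sixth

Counting letters C–D–E–F–G–A gives a sixth.
C#→A = 8 semitones, 1 narrower than the major sixth (9), so minor.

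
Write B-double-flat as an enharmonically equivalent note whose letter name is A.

A

Bbb is pitch class 9. The letter A alone is pitch class 9.
Pitch class 9 on A needs no accidental: A.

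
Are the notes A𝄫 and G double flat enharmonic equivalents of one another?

No

Two spellings are enharmonically equivalent only if they share a pitch class.
Here Abb → 7, Gbb → 5; 5 ≠ 7, so they are not.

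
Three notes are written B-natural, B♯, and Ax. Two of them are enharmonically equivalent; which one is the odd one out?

In 12-tone equal temperament, enharmonic equivalents share a pitch class. B is pitch class 11; B# is pitch class 0; A## is pitch class 11.
B and A## share pitch class 11, while B# is pitch class 0.

B#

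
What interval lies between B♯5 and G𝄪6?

The letter names run B→G, a span of 5 letter steps, so the interval is some kind of sixth.
B# to G## is 9 semitones. A major sixth is 9, so 9 makes it major.

major sixth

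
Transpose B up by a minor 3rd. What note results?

D

B up a major third is D#, so the target letter is D.
From B, a minor third is 3 semitones up: D.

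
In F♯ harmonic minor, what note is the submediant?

The F# harmonic minor scale runs F# G# A B C# D E#.
Degree 6 is D.

D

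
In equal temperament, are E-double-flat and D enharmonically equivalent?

Yes

Ebb = pitch class 2 and D = pitch class 2 — the same pitch class, so they are enharmonic equivalents.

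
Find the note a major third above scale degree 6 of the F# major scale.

F##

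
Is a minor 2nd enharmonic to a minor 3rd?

A minor second spans 1 semitone; a minor third spans 3.
The spans differ, so they are not enharmonic equivalents.

No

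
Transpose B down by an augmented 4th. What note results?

B down a perfect fourth is F#, so the target letter is F.
From B, an augmented fourth is 6 semitones down: F.

F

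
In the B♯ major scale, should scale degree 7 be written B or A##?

Each scale degree takes a distinct letter name. Degree 7 of a scale on B must use the letter A.
A## and B are enharmonically the same pitch, but only A## uses the letter A, so it is the correct spelling here.

A##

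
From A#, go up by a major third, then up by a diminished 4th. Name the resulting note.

A major third up from A# is C## (letter C, 4 semitones up).
A diminished fourth up from C## is F# (letter F, 4 semitones up).

F#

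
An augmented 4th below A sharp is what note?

A fourth below A lands on the letter E.
An augmented fourth spans 6 semitones, so A# moves to pitch class 4. On the letter E that is E.

E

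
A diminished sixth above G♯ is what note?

A sixth above G lands on the letter E.
A diminished sixth spans 7 semitones, so G# moves to pitch class 3. On the letter E that is Eb.

Eb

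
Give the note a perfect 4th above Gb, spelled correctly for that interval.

Cb

G up a perfect fourth is C, so the target letter is C.
From Gb, a perfect fourth is 5 semitones up: Cb.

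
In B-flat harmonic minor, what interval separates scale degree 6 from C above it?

Scale degree 6 of Bb harmonic minor is Gb.
Gb up to C: letters G→C make it a fourth; 6 semitones makes it augmented.

augmented fourth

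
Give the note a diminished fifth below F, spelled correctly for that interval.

F down a perfect fifth is Bb, so the target letter is B.
From F, a diminished fifth is 6 semitones down: B.

B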